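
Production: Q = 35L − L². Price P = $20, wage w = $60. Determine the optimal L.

The marginal product of L is MP_L = 35 − 2L.
A price-taking firm hires until the value of the marginal product equals the wage: P·MP_L = w, so 20·(35 − 2L) = 60.
Then 35 − 2L = 3, giving L = 16.

L* = 16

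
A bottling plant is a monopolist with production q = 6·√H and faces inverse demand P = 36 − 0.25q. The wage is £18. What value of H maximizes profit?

Marginal revenue from the inverse demand is MR = 36 − 0.5q.
The marginal product is MP_H = 3·H^(-1/2).
A monopolist hires until marginal revenue product equals the wage: MR·MP_H = w.
At H, q = 6·√H. Substituting and solving: (36 − 3·√H)·3·H^(-1/2) = 18 gives H = 16.

H* = 16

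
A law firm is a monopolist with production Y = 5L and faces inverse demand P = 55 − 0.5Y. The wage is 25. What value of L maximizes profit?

L* = 10

Marginal revenue from the inverse demand is MR = 55 − Y.
The marginal product is MP_L = 5.
A monopolist hires until marginal revenue product equals the wage: MR·MP_L = w.
(55 − 5L)·5 = 25, so L = 10.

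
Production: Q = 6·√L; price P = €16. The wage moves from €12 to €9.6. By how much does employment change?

From P·MP_L = w with MP_L = 3·L^(-1/2), the labor demand is L(w) = (48/w)^(2).
At w = 12: L = 16. At w = 9.6: L = 25.
ΔL = 25 − 16 = 9.

ΔL = 9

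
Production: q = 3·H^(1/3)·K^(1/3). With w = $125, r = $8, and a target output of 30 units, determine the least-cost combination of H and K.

Cost minimization requires the marginal rate of technical substitution to equal the input-price ratio: MP_H/MP_K = w/r.
Here MP_H/MP_K = (1/3)·(K/H)/(1/3) = (K/H). Setting this equal to 125/8 = 15.625 gives K = 15.625H.
Substituting into q = 30: 3·H^(1/3)·(15.625H)^(1/3) = 30.
Solving, H = 8 and K = 125.

H* = 8, K* = 125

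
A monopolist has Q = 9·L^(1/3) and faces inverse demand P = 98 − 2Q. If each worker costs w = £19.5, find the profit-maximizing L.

L* = 8

Marginal revenue from the inverse demand is MR = 98 − 4Q.
The marginal product is MP_L = 3·L^(-2/3).
A monopolist hires until marginal revenue product equals the wage: MR·MP_L = w.
At L, Q = 9·L^(1/3). Substituting and solving: (98 − 36·L^(1/3))·3·L^(-2/3) = 19.5 gives L = 8.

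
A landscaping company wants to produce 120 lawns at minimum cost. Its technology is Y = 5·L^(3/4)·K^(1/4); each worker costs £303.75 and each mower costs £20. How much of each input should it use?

Cost minimization requires the marginal rate of technical substitution to equal the input-price ratio: MP_L/MP_K = w/r.
Here MP_L/MP_K = (3/4)·(K/L)/(1/4) = 3·(K/L). Setting this equal to 303.75/20 = 15.1875 gives K = 5.0625L.
Substituting into Y = 120: 5·L^(3/4)·(5.0625L)^(1/4) = 120.
Solving, L = 16 and K = 81.

L* = 16, K* = 81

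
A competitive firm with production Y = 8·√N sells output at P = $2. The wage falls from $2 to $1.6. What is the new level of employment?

From P·MP_N = w with MP_N = 4·N^(-1/2), the labor demand is N(w) = (8/w)^(2).
At w = 2: N = 16. At w = 1.6: N = 25.

N* = 25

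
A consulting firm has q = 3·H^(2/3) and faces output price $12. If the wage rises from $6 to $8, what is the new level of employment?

From P·MP_H = w with MP_H = 2·H^(-1/3), the labor demand is H(w) = (24/w)^(3).
At w = 6: H = 64. At w = 8: H = 27.

H* = 27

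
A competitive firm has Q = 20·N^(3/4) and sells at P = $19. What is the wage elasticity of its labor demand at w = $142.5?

ε = -4

MP_N = (3/4)·20·N^(-1/4), so P·MP_N = w gives 285·N^(-1/4) = w.
Solving, N(w) = (285/w)^(4). This is a constant-elasticity form: N ∝ w^(−4), so ε = −4.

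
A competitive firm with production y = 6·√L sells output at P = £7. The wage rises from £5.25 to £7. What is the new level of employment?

L* = 9

From P·MP_L = w with MP_L = 3·L^(-1/2), the labor demand is L(w) = (21/w)^(2).
At w = 5.25: L = 16. At w = 7: L = 9.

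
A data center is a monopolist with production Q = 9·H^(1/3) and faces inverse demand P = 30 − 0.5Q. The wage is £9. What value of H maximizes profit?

Marginal revenue from the inverse demand is MR = 30 − Q.
The marginal product is MP_H = 3·H^(-2/3).
A monopolist hires until marginal revenue product equals the wage: MR·MP_H = w.
At H, Q = 9·H^(1/3). Substituting and solving: (30 − 9·H^(1/3))·3·H^(-2/3) = 9 gives H = 8.

H* = 8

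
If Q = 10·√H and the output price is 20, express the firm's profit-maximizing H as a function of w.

H(w) = 10000/w²

MP_H = (1/2)·10·H^(-1/2) = 5·H^(-1/2).
Setting P·MP_H = w: 100·H^(-1/2) = w.
Solving for H: H^(-1/2) = w/100, so H = (100/w)^(2).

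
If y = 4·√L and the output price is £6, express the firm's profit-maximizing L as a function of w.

MP_L = (1/2)·4·L^(-1/2) = 2·L^(-1/2).
Setting P·MP_L = w: 12·L^(-1/2) = w.
Solving for L: L^(-1/2) = w/12, so L = (12/w)^(2).

L(w) = 144/w²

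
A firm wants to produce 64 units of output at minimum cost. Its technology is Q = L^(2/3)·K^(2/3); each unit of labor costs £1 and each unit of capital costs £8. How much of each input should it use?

Cost minimization requires the marginal rate of technical substitution to equal the input-price ratio: MP_L/MP_K = w/r.
Here MP_L/MP_K = (2/3)·(K/L)/(2/3) = (K/L). Setting this equal to 1/8 = 0.125 gives K = 0.125L.
Substituting into Q = 64: L^(2/3)·(0.125L)^(2/3) = 64.
Solving, L = 64 and K = 8.

L* = 64, K* = 8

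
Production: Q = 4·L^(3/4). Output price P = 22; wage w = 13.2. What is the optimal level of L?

L* = 625

MP_L = (3/4)·4·L^(-1/4) = 3·L^(-1/4).
Profit maximization for a price taker requires P·MP_L = w: 22·3·L^(-1/4) = 13.2.
So L^(-1/4) = 0.2, which gives L = 625.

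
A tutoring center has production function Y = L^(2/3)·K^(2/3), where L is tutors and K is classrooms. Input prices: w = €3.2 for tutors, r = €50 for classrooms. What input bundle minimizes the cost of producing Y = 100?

L* = 125, K* = 8

Cost minimization requires the marginal rate of technical substitution to equal the input-price ratio: MP_L/MP_K = w/r.
Here MP_L/MP_K = (2/3)·(K/L)/(2/3) = (K/L). Setting this equal to 3.2/50 = 0.064 gives K = 0.064L.
Substituting into Y = 100: L^(2/3)·(0.064L)^(2/3) = 100.
Solving, L = 125 and K = 8.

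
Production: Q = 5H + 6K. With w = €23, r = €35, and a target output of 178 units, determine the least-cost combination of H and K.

H* = 35.6, K* = 0

The inputs are perfect substitutes, so the firm uses whichever has the lower cost per unit of output.
Cost per unit of output via H is w/5 = 4.6; via K it is r/6 = 35/6. H is cheaper.
Producing Q = 178 with H alone: H = 35.6, K = 0.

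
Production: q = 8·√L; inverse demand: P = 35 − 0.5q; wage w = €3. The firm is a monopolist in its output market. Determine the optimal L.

Marginal revenue from the inverse demand is MR = 35 − q.
The marginal product is MP_L = 4·L^(-1/2).
A monopolist hires until marginal revenue product equals the wage: MR·MP_L = w.
At L, q = 8·√L. Substituting and solving: (35 − 8·√L)·4·L^(-1/2) = 3 gives L = 16.

L* = 16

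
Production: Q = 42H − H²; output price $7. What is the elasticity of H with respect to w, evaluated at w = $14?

From P·MP_H = w with MP_H = 42 − 2H, labor demand is H(w) = (42 − w/7)/2.
dH/dw = −1/(14) = -1/14.
At w = 14, H = 20, so ε = (dH/dw)·(w/H) = (-1/14)·(14/20) = -0.05.

ε = -0.05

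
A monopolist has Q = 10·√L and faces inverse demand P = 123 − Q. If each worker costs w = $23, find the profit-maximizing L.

Marginal revenue from the inverse demand is MR = 123 − 2Q.
The marginal product is MP_L = 5·L^(-1/2).
A monopolist hires until marginal revenue product equals the wage: MR·MP_L = w.
At L, Q = 10·√L. Substituting and solving: (123 − 20·√L)·5·L^(-1/2) = 23 gives L = 25.

L* = 25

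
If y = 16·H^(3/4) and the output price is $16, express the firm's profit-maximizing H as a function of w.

H(w) = (192/w)^(4)

MP_H = (3/4)·16·H^(-1/4) = 12·H^(-1/4).
Setting P·MP_H = w: 192·H^(-1/4) = w.
Solving for H: H^(-1/4) = w/192, so H = (192/w)^(4).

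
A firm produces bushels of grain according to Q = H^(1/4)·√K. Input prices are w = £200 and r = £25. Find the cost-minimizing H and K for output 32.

Cost minimization requires the marginal rate of technical substitution to equal the input-price ratio: MP_H/MP_K = w/r.
Here MP_H/MP_K = (1/4)·(K/H)/(1/2) = 0.5·(K/H). Setting this equal to 200/25 = 8 gives K = 16H.
Substituting into Q = 32: H^(1/4)·(16H)^(1/2) = 32.
Solving, H = 16 and K = 256.

H* = 16, K* = 256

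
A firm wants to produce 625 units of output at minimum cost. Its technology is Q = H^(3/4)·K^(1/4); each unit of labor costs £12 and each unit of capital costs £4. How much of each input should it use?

H* = 625, K* = 625

Cost minimization requires the marginal rate of technical substitution to equal the input-price ratio: MP_H/MP_K = w/r.
Here MP_H/MP_K = (3/4)·(K/H)/(1/4) = 3·(K/H). Setting this equal to 12/4 = 3 gives K = H.
Substituting into Q = 625: H^(3/4)·(H)^(1/4) = 625.
Solving, H = 625 and K = 625.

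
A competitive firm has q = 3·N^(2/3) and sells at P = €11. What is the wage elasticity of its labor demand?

ε = -3

MP_N = (2/3)·3·N^(-1/3), so P·MP_N = w gives 22·N^(-1/3) = w.
Solving, N(w) = (22/w)^(3). This is a constant-elasticity form: N ∝ w^(−3), so ε = −3.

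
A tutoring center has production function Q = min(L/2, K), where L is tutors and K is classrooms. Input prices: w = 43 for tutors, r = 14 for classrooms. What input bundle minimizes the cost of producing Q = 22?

L* = 44, K* = 22

With a fixed-proportions technology, the cost-minimizing bundle uses no slack in either input: L/2 = K = Q.
So L = 2·22 = 44 and K = 22.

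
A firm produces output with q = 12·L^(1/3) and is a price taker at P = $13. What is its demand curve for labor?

L(w) = (52/w)^(3/2)

MP_L = (1/3)·12·L^(-2/3) = 4·L^(-2/3).
Setting P·MP_L = w: 52·L^(-2/3) = w.
Solving for L: L^(-2/3) = w/52, so L = (52/w)^(3/2).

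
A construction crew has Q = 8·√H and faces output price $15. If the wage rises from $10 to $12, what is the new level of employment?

H* = 25

From P·MP_H = w with MP_H = 4·H^(-1/2), the labor demand is H(w) = (60/w)^(2).
At w = 10: H = 36. At w = 12: H = 25.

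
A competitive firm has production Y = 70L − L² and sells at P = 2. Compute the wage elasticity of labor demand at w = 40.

From P·MP_L = w with MP_L = 70 − 2L, labor demand is L(w) = (70 − w/2)/2.
dL/dw = −1/(4) = -0.25.
At w = 40, L = 25, so ε = (dL/dw)·(w/L) = (-0.25)·(40/25) = -0.4.

ε = -0.4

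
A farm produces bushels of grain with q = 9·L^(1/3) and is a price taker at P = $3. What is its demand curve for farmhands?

MP_L = (1/3)·9·L^(-2/3) = 3·L^(-2/3).
Setting P·MP_L = w: 9·L^(-2/3) = w.
Solving for L: L^(-2/3) = w/9, so L = (9/w)^(3/2).

L(w) = (9/w)^(3/2)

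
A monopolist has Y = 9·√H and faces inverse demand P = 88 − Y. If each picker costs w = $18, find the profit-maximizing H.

H* = 16

Marginal revenue from the inverse demand is MR = 88 − 2Y.
The marginal product is MP_H = 4.5·H^(-1/2).
A monopolist hires until marginal revenue product equals the wage: MR·MP_H = w.
At H, Y = 9·√H. Substituting and solving: (88 − 18·√H)·4.5·H^(-1/2) = 18 gives H = 16.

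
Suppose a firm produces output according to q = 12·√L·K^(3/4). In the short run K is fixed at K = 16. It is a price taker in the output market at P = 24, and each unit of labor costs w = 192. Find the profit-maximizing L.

With K = 16, MP_L = (1/2)·12·L^(-1/2)·16^(3/4) = 48·L^(-1/2).
Profit maximization for a price taker requires P·MP_L = w: 24·48·L^(-1/2) = 192.
So L^(-1/2) = 1/6, which gives L = 36.

L* = 36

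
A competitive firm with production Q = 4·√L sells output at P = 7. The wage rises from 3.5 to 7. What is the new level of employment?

L* = 4

From P·MP_L = w with MP_L = 2·L^(-1/2), the labor demand is L(w) = (14/w)^(2).
At w = 3.5: L = 16. At w = 7: L = 4.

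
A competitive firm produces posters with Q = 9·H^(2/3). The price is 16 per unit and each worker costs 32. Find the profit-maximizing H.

H* = 27

MP_H = (2/3)·9·H^(-1/3) = 6·H^(-1/3).
Profit maximization for a price taker requires P·MP_H = w: 16·6·H^(-1/3) = 32.
So H^(-1/3) = 1/3, which gives H = 27.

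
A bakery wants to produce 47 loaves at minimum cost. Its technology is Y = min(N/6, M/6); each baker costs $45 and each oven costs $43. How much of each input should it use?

N* = 282, M* = 282

With a fixed-proportions technology, the cost-minimizing bundle uses no slack in either input: N/6 = M/6 = Y.
So N = 6·47 = 282 and M = 6·47 = 282.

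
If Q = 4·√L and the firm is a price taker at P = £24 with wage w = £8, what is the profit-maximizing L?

MP_L = (1/2)·4·L^(-1/2) = 2·L^(-1/2).
Profit maximization for a price taker requires P·MP_L = w: 24·2·L^(-1/2) = 8.
So L^(-1/2) = 1/6, which gives L = 36.

L* = 36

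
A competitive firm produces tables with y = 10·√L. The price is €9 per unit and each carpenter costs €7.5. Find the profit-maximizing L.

L* = 36

MP_L = (1/2)·10·L^(-1/2) = 5·L^(-1/2).
Profit maximization for a price taker requires P·MP_L = w: 9·5·L^(-1/2) = 7.5.
So L^(-1/2) = 1/6, which gives L = 36.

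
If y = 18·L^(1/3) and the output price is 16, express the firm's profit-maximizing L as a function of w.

MP_L = (1/3)·18·L^(-2/3) = 6·L^(-2/3).
Setting P·MP_L = w: 96·L^(-2/3) = w.
Solving for L: L^(-2/3) = w/96, so L = (96/w)^(3/2).

L(w) = (96/w)^(3/2)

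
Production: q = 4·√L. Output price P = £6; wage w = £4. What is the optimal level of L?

L* = 9

MP_L = (1/2)·4·L^(-1/2) = 2·L^(-1/2).
Profit maximization for a price taker requires P·MP_L = w: 6·2·L^(-1/2) = 4.
So L^(-1/2) = 1/3, which gives L = 9.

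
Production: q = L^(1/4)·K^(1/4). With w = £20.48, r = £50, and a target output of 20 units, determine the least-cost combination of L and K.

Cost minimization requires the marginal rate of technical substitution to equal the input-price ratio: MP_L/MP_K = w/r.
Here MP_L/MP_K = (1/4)·(K/L)/(1/4) = (K/L). Setting this equal to 20.48/50 = 0.4096 gives K = 0.4096L.
Substituting into q = 20: L^(1/4)·(0.4096L)^(1/4) = 20.
Solving, L = 625 and K = 256.

L* = 625, K* = 256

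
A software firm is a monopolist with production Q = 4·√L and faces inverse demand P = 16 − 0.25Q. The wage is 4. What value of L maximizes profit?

L* = 16

Marginal revenue from the inverse demand is MR = 16 − 0.5Q.
The marginal product is MP_L = 2·L^(-1/2).
A monopolist hires until marginal revenue product equals the wage: MR·MP_L = w.
At L, Q = 4·√L. Substituting and solving: (16 − 2·√L)·2·L^(-1/2) = 4 gives L = 16.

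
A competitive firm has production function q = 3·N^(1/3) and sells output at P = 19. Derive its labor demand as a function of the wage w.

MP_N = (1/3)·3·N^(-2/3) = N^(-2/3).
Setting P·MP_N = w: 19·N^(-2/3) = w.
Solving for N: N^(-2/3) = w/19, so N = (19/w)^(3/2).

N(w) = (19/w)^(3/2)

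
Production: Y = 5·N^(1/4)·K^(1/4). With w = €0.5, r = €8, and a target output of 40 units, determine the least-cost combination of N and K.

Cost minimization requires the marginal rate of technical substitution to equal the input-price ratio: MP_N/MP_K = w/r.
Here MP_N/MP_K = (1/4)·(K/N)/(1/4) = (K/N). Setting this equal to 0.5/8 = 0.0625 gives K = 0.0625N.
Substituting into Y = 40: 5·N^(1/4)·(0.0625N)^(1/4) = 40.
Solving, N = 256 and K = 16.

N* = 256, K* = 16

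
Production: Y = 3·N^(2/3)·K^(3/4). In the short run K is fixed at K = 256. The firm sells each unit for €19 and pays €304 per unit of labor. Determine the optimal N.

N* = 512

With K = 256, MP_N = (2/3)·3·N^(-1/3)·256^(3/4) = 128·N^(-1/3).
Profit maximization for a price taker requires P·MP_N = w: 19·128·N^(-1/3) = 304.
So N^(-1/3) = 0.125, which gives N = 512.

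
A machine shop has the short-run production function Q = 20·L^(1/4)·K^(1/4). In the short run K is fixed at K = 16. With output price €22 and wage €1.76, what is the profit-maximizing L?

L* = 625

With K = 16, MP_L = (1/4)·20·L^(-3/4)·16^(1/4) = 10·L^(-3/4).
Profit maximization for a price taker requires P·MP_L = w: 22·10·L^(-3/4) = 1.76.
So L^(-3/4) = 0.008, which gives L = 625.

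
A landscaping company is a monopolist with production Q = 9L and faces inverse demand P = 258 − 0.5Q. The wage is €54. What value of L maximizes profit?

Marginal revenue from the inverse demand is MR = 258 − Q.
The marginal product is MP_L = 9.
A monopolist hires until marginal revenue product equals the wage: MR·MP_L = w.
(258 − 9L)·9 = 54, so L = 28.

L* = 28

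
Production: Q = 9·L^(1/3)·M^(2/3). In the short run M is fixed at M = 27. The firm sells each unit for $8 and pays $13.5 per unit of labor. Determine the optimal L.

L* = 64

With M = 27, MP_L = (1/3)·9·L^(-2/3)·27^(2/3) = 27·L^(-2/3).
Profit maximization for a price taker requires P·MP_L = w: 8·27·L^(-2/3) = 13.5.
So L^(-2/3) = 0.0625, which gives L = 64.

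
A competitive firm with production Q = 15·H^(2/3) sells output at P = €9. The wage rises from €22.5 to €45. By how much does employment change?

From P·MP_H = w with MP_H = 10·H^(-1/3), the labor demand is H(w) = (90/w)^(3).
At w = 22.5: H = 64. At w = 45: H = 8.
ΔH = 8 − 64 = -56.

ΔH = -56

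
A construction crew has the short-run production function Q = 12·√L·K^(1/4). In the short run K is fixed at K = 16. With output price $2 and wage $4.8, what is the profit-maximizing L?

With K = 16, MP_L = (1/2)·12·L^(-1/2)·16^(1/4) = 12·L^(-1/2).
Profit maximization for a price taker requires P·MP_L = w: 2·12·L^(-1/2) = 4.8.
So L^(-1/2) = 0.2, which gives L = 25.

L* = 25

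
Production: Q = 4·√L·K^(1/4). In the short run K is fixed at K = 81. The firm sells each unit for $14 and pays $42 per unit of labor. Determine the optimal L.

With K = 81, MP_L = (1/2)·4·L^(-1/2)·81^(1/4) = 6·L^(-1/2).
Profit maximization for a price taker requires P·MP_L = w: 14·6·L^(-1/2) = 42.
So L^(-1/2) = 0.5, which gives L = 4.

L* = 4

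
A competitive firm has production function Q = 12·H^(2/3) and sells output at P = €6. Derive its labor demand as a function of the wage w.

H(w) = 110592/w³

MP_H = (2/3)·12·H^(-1/3) = 8·H^(-1/3).
Setting P·MP_H = w: 48·H^(-1/3) = w.
Solving for H: H^(-1/3) = w/48, so H = (48/w)^(3).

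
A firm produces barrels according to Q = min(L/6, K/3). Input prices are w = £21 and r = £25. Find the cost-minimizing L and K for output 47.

L* = 282, K* = 141

With a fixed-proportions technology, the cost-minimizing bundle uses no slack in either input: L/6 = K/3 = Q.
So L = 6·47 = 282 and K = 3·47 = 141.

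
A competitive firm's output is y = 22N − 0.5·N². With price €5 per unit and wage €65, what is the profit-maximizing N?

The marginal product of N is MP_N = 22 − N.
A price-taking firm hires until the value of the marginal product equals the wage: P·MP_N = w, so 5·(22 − N) = 65.
Then 22 − N = 13, giving N = 9.

N* = 9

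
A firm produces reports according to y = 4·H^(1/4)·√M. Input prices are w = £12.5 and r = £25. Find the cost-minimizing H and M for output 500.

H* = 625, M* = 625

Cost minimization requires the marginal rate of technical substitution to equal the input-price ratio: MP_H/MP_M = w/r.
Here MP_H/MP_M = (1/4)·(M/H)/(1/2) = 0.5·(M/H). Setting this equal to 12.5/25 = 0.5 gives M = H.
Substituting into y = 500: 4·H^(1/4)·(H)^(1/2) = 500.
Solving, H = 625 and M = 625.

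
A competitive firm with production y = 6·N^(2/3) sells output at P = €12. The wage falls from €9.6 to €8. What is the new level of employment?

N* = 216

From P·MP_N = w with MP_N = 4·N^(-1/3), the labor demand is N(w) = (48/w)^(3).
At w = 9.6: N = 125. At w = 8: N = 216.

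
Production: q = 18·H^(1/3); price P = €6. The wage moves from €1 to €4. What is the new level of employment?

H* = 27

From P·MP_H = w with MP_H = 6·H^(-2/3), the labor demand is H(w) = (36/w)^(3/2).
At w = 1: H = 216. At w = 4: H = 27.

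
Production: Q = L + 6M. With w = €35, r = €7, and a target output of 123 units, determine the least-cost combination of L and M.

L* = 0, M* = 20.5

The inputs are perfect substitutes, so the firm uses whichever has the lower cost per unit of output.
Cost per unit of output via L is 35; via M it is 7/6. M is cheaper.
Producing Q = 123 with M alone: L = 0, M = 20.5.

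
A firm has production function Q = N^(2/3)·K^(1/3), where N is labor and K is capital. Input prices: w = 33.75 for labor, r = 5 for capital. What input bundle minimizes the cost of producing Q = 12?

N* = 8, K* = 27

Cost minimization requires the marginal rate of technical substitution to equal the input-price ratio: MP_N/MP_K = w/r.
Here MP_N/MP_K = (2/3)·(K/N)/(1/3) = 2·(K/N). Setting this equal to 33.75/5 = 6.75 gives K = 3.375N.
Substituting into Q = 12: N^(2/3)·(3.375N)^(1/3) = 12.
Solving, N = 8 and K = 27.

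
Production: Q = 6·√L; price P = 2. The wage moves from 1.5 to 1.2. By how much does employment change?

ΔL = 9

From P·MP_L = w with MP_L = 3·L^(-1/2), the labor demand is L(w) = (6/w)^(2).
At w = 1.5: L = 16. At w = 1.2: L = 25.
ΔL = 25 − 16 = 9.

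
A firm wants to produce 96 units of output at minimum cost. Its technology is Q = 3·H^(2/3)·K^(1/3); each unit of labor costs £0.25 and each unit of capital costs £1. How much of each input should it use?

Cost minimization requires the marginal rate of technical substitution to equal the input-price ratio: MP_H/MP_K = w/r.
Here MP_H/MP_K = (2/3)·(K/H)/(1/3) = 2·(K/H). Setting this equal to 0.25/1 = 0.25 gives K = 0.125H.
Substituting into Q = 96: 3·H^(2/3)·(0.125H)^(1/3) = 96.
Solving, H = 64 and K = 8.

H* = 64, K* = 8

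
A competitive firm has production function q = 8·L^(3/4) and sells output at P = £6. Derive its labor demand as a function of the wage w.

L(w) = 1679616/w^(4)

MP_L = (3/4)·8·L^(-1/4) = 6·L^(-1/4).
Setting P·MP_L = w: 36·L^(-1/4) = w.
Solving for L: L^(-1/4) = w/36, so L = (36/w)^(4).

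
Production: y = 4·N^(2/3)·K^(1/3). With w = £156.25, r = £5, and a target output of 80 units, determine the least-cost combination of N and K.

N* = 8, K* = 125

Cost minimization requires the marginal rate of technical substitution to equal the input-price ratio: MP_N/MP_K = w/r.
Here MP_N/MP_K = (2/3)·(K/N)/(1/3) = 2·(K/N). Setting this equal to 156.25/5 = 31.25 gives K = 15.625N.
Substituting into y = 80: 4·N^(2/3)·(15.625N)^(1/3) = 80.
Solving, N = 8 and K = 125.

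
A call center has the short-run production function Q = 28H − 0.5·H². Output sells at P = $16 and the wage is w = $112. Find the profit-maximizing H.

H* = 21

The marginal product of H is MP_H = 28 − H.
A price-taking firm hires until the value of the marginal product equals the wage: P·MP_H = w, so 16·(28 − H) = 112.
Then 28 − H = 7, giving H = 21.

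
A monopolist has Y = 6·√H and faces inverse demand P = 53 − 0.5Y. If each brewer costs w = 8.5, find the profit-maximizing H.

H* = 36

Marginal revenue from the inverse demand is MR = 53 − Y.
The marginal product is MP_H = 3·H^(-1/2).
A monopolist hires until marginal revenue product equals the wage: MR·MP_H = w.
At H, Y = 6·√H. Substituting and solving: (53 − 6·√H)·3·H^(-1/2) = 8.5 gives H = 36.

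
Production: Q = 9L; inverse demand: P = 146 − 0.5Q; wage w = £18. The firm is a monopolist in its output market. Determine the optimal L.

L* = 16

Marginal revenue from the inverse demand is MR = 146 − Q.
The marginal product is MP_L = 9.
A monopolist hires until marginal revenue product equals the wage: MR·MP_L = w.
(146 − 9L)·9 = 18, so L = 16.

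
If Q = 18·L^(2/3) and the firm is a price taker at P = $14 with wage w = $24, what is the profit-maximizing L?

L* = 343

MP_L = (2/3)·18·L^(-1/3) = 12·L^(-1/3).
Profit maximization for a price taker requires P·MP_L = w: 14·12·L^(-1/3) = 24.
So L^(-1/3) = 1/7, which gives L = 343.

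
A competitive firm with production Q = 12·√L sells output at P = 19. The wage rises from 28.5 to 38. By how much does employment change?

ΔL = -7

From P·MP_L = w with MP_L = 6·L^(-1/2), the labor demand is L(w) = (114/w)^(2).
At w = 28.5: L = 16. At w = 38: L = 9.
ΔL = 9 − 16 = -7.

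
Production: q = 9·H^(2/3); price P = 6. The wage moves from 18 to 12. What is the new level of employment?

From P·MP_H = w with MP_H = 6·H^(-1/3), the labor demand is H(w) = (36/w)^(3).
At w = 18: H = 8. At w = 12: H = 27.

H* = 27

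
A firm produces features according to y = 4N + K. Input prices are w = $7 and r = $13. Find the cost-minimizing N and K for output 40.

The inputs are perfect substitutes, so the firm uses whichever has the lower cost per unit of output.
Cost per unit of output via N is 1.75; via K it is 13. N is cheaper.
Producing y = 40 with N alone: N = 10, K = 0.

N* = 10, K* = 0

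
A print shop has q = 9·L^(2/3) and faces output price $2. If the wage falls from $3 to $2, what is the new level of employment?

From P·MP_L = w with MP_L = 6·L^(-1/3), the labor demand is L(w) = (12/w)^(3).
At w = 3: L = 64. At w = 2: L = 216.

L* = 216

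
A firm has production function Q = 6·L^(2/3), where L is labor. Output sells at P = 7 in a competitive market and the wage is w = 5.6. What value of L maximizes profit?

MP_L = (2/3)·6·L^(-1/3) = 4·L^(-1/3).
Profit maximization for a price taker requires P·MP_L = w: 7·4·L^(-1/3) = 5.6.
So L^(-1/3) = 0.2, which gives L = 125.

L* = 125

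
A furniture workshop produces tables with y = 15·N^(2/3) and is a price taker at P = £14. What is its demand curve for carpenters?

N(w) = 2744000/w³

MP_N = (2/3)·15·N^(-1/3) = 10·N^(-1/3).
Setting P·MP_N = w: 140·N^(-1/3) = w.
Solving for N: N^(-1/3) = w/140, so N = (140/w)^(3).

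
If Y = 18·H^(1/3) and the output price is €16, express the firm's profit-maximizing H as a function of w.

MP_H = (1/3)·18·H^(-2/3) = 6·H^(-2/3).
Setting P·MP_H = w: 96·H^(-2/3) = w.
Solving for H: H^(-2/3) = w/96, so H = (96/w)^(3/2).

H(w) = (96/w)^(3/2)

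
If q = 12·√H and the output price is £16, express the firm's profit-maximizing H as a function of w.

MP_H = (1/2)·12·H^(-1/2) = 6·H^(-1/2).
Setting P·MP_H = w: 96·H^(-1/2) = w.
Solving for H: H^(-1/2) = w/96, so H = (96/w)^(2).

H(w) = 9216/w²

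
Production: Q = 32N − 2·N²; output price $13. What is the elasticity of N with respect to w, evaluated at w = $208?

ε = -1

From P·MP_N = w with MP_N = 32 − 4N, labor demand is N(w) = (32 − w/13)/4.
dN/dw = −1/(52) = -1/52.
At w = 208, N = 4, so ε = (dN/dw)·(w/N) = (-1/52)·(208/4) = -1.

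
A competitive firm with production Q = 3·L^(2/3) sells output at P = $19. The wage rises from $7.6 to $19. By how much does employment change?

ΔL = -117

From P·MP_L = w with MP_L = 2·L^(-1/3), the labor demand is L(w) = (38/w)^(3).
At w = 7.6: L = 125. At w = 19: L = 8.
ΔL = 8 − 125 = -117.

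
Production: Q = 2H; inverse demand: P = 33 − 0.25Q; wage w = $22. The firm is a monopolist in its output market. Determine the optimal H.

Marginal revenue from the inverse demand is MR = 33 − 0.5Q.
The marginal product is MP_H = 2.
A monopolist hires until marginal revenue product equals the wage: MR·MP_H = w.
(33 − H)·2 = 22, so H = 22.

H* = 22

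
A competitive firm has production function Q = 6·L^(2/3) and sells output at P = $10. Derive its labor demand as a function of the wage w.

MP_L = (2/3)·6·L^(-1/3) = 4·L^(-1/3).
Setting P·MP_L = w: 40·L^(-1/3) = w.
Solving for L: L^(-1/3) = w/40, so L = (40/w)^(3).

L(w) = 64000/w³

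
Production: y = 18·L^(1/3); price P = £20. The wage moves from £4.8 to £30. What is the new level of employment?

L* = 8

From P·MP_L = w with MP_L = 6·L^(-2/3), the labor demand is L(w) = (120/w)^(3/2).
At w = 4.8: L = 125. At w = 30: L = 8.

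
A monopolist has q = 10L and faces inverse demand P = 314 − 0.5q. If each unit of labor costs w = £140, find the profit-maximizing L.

L* = 30

Marginal revenue from the inverse demand is MR = 314 − q.
The marginal product is MP_L = 10.
A monopolist hires until marginal revenue product equals the wage: MR·MP_L = w.
(314 − 10L)·10 = 140, so L = 30.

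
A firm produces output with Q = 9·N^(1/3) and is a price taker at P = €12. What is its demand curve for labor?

MP_N = (1/3)·9·N^(-2/3) = 3·N^(-2/3).
Setting P·MP_N = w: 36·N^(-2/3) = w.
Solving for N: N^(-2/3) = w/36, so N = (36/w)^(3/2).

N(w) = (36/w)^(3/2)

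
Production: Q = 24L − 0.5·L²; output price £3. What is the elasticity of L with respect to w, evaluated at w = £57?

From P·MP_L = w with MP_L = 24 − L, labor demand is L(w) = 24 − w/3.
dL/dw = −1/(3) = -1/3.
At w = 57, L = 5, so ε = (dL/dw)·(w/L) = (-1/3)·(57/5) = -3.8.

ε = -3.8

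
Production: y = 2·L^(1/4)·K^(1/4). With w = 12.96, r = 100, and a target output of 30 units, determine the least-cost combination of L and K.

L* = 625, K* = 81

Cost minimization requires the marginal rate of technical substitution to equal the input-price ratio: MP_L/MP_K = w/r.
Here MP_L/MP_K = (1/4)·(K/L)/(1/4) = (K/L). Setting this equal to 12.96/100 = 0.1296 gives K = 0.1296L.
Substituting into y = 30: 2·L^(1/4)·(0.1296L)^(1/4) = 30.
Solving, L = 625 and K = 81.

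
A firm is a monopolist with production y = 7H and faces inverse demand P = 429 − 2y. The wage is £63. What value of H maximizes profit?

H* = 15

Marginal revenue from the inverse demand is MR = 429 − 4y.
The marginal product is MP_H = 7.
A monopolist hires until marginal revenue product equals the wage: MR·MP_H = w.
(429 − 28H)·7 = 63, so H = 15.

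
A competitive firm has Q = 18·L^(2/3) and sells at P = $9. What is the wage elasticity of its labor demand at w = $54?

ε = -3

MP_L = (2/3)·18·L^(-1/3), so P·MP_L = w gives 108·L^(-1/3) = w.
Solving, L(w) = (108/w)^(3). This is a constant-elasticity form: L ∝ w^(−3), so ε = −3.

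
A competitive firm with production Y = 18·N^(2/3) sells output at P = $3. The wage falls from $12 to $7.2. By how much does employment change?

ΔN = 98

From P·MP_N = w with MP_N = 12·N^(-1/3), the labor demand is N(w) = (36/w)^(3).
At w = 12: N = 27. At w = 7.2: N = 125.
ΔN = 125 − 27 = 98.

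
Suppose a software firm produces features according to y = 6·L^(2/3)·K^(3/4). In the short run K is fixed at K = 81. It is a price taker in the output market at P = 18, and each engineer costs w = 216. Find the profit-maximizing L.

With K = 81, MP_L = (2/3)·6·L^(-1/3)·81^(3/4) = 108·L^(-1/3).
Profit maximization for a price taker requires P·MP_L = w: 18·108·L^(-1/3) = 216.
So L^(-1/3) = 1/9, which gives L = 729.

L* = 729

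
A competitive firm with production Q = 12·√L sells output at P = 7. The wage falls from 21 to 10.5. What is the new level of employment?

From P·MP_L = w with MP_L = 6·L^(-1/2), the labor demand is L(w) = (42/w)^(2).
At w = 21: L = 4. At w = 10.5: L = 16.

L* = 16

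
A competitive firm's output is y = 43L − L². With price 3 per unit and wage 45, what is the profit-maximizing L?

The marginal product of L is MP_L = 43 − 2L.
A price-taking firm hires until the value of the marginal product equals the wage: P·MP_L = w, so 3·(43 − 2L) = 45.
Then 43 − 2L = 15, giving L = 14.

L* = 14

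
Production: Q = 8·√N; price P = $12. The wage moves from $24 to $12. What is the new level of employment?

From P·MP_N = w with MP_N = 4·N^(-1/2), the labor demand is N(w) = (48/w)^(2).
At w = 24: N = 4. At w = 12: N = 16.

N* = 16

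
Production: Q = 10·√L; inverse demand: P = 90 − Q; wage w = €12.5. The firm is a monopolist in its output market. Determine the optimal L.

L* = 16

Marginal revenue from the inverse demand is MR = 90 − 2Q.
The marginal product is MP_L = 5·L^(-1/2).
A monopolist hires until marginal revenue product equals the wage: MR·MP_L = w.
At L, Q = 10·√L. Substituting and solving: (90 − 20·√L)·5·L^(-1/2) = 12.5 gives L = 16.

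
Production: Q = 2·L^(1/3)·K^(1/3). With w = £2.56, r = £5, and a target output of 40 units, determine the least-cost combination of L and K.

Cost minimization requires the marginal rate of technical substitution to equal the input-price ratio: MP_L/MP_K = w/r.
Here MP_L/MP_K = (1/3)·(K/L)/(1/3) = (K/L). Setting this equal to 2.56/5 = 0.512 gives K = 0.512L.
Substituting into Q = 40: 2·L^(1/3)·(0.512L)^(1/3) = 40.
Solving, L = 125 and K = 64.

L* = 125, K* = 64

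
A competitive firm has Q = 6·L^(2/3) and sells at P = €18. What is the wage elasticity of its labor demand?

MP_L = (2/3)·6·L^(-1/3), so P·MP_L = w gives 72·L^(-1/3) = w.
Solving, L(w) = (72/w)^(3). This is a constant-elasticity form: L ∝ w^(−3), so ε = −3.

ε = -3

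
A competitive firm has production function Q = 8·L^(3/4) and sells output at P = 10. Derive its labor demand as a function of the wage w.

MP_L = (3/4)·8·L^(-1/4) = 6·L^(-1/4).
Setting P·MP_L = w: 60·L^(-1/4) = w.
Solving for L: L^(-1/4) = w/60, so L = (60/w)^(4).

L(w) = (60/w)^(4)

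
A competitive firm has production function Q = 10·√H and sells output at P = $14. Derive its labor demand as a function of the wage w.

MP_H = (1/2)·10·H^(-1/2) = 5·H^(-1/2).
Setting P·MP_H = w: 70·H^(-1/2) = w.
Solving for H: H^(-1/2) = w/70, so H = (70/w)^(2).

H(w) = 4900/w²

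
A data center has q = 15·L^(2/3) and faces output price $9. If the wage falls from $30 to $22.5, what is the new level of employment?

From P·MP_L = w with MP_L = 10·L^(-1/3), the labor demand is L(w) = (90/w)^(3).
At w = 30: L = 27. At w = 22.5: L = 64.

L* = 64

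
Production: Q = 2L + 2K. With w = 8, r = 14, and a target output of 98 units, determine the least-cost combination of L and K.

The inputs are perfect substitutes, so the firm uses whichever has the lower cost per unit of output.
Cost per unit of output via L is w/2 = 4; via K it is r/2 = 7. L is cheaper.
Producing Q = 98 with L alone: L = 49, K = 0.

L* = 49, K* = 0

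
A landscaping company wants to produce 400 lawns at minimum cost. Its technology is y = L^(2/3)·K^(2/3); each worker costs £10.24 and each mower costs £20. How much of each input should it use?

L* = 125, K* = 64

Cost minimization requires the marginal rate of technical substitution to equal the input-price ratio: MP_L/MP_K = w/r.
Here MP_L/MP_K = (2/3)·(K/L)/(2/3) = (K/L). Setting this equal to 10.24/20 = 0.512 gives K = 0.512L.
Substituting into y = 400: L^(2/3)·(0.512L)^(2/3) = 400.
Solving, L = 125 and K = 64.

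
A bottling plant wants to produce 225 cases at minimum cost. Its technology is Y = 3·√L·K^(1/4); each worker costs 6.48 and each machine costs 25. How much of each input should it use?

Cost minimization requires the marginal rate of technical substitution to equal the input-price ratio: MP_L/MP_K = w/r.
Here MP_L/MP_K = (1/2)·(K/L)/(1/4) = 2·(K/L). Setting this equal to 6.48/25 = 0.2592 gives K = 0.1296L.
Substituting into Y = 225: 3·L^(1/2)·(0.1296L)^(1/4) = 225.
Solving, L = 625 and K = 81.

L* = 625, K* = 81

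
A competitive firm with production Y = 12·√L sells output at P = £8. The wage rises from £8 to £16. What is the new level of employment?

L* = 9

From P·MP_L = w with MP_L = 6·L^(-1/2), the labor demand is L(w) = (48/w)^(2).
At w = 8: L = 36. At w = 16: L = 9.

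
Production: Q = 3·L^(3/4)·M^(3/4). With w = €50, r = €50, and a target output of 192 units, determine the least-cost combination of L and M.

L* = 16, M* = 16

Cost minimization requires the marginal rate of technical substitution to equal the input-price ratio: MP_L/MP_M = w/r.
Here MP_L/MP_M = (3/4)·(M/L)/(3/4) = (M/L). Setting this equal to 50/50 = 1 gives M = L.
Substituting into Q = 192: 3·L^(3/4)·(L)^(3/4) = 192.
Solving, L = 16 and M = 16.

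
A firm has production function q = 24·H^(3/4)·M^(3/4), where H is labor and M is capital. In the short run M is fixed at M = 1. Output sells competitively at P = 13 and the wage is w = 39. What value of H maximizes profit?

With M = 1, MP_H = (3/4)·24·H^(-1/4)·1^(3/4) = 18·H^(-1/4).
Profit maximization for a price taker requires P·MP_H = w: 13·18·H^(-1/4) = 39.
So H^(-1/4) = 1/6, which gives H = 1296.

H* = 1296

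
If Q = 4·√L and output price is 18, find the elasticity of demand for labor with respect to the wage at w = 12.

ε = -2

MP_L = (1/2)·4·L^(-1/2), so P·MP_L = w gives 36·L^(-1/2) = w.
Solving, L(w) = (36/w)^(2). This is a constant-elasticity form: L ∝ w^(−2), so ε = −2.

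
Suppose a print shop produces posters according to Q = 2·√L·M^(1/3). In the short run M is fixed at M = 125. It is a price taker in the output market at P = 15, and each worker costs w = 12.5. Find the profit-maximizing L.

L* = 36

With M = 125, MP_L = (1/2)·2·L^(-1/2)·125^(1/3) = 5·L^(-1/2).
Profit maximization for a price taker requires P·MP_L = w: 15·5·L^(-1/2) = 12.5.
So L^(-1/2) = 1/6, which gives L = 36.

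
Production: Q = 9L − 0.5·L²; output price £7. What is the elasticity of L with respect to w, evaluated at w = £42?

ε = -2

From P·MP_L = w with MP_L = 9 − L, labor demand is L(w) = 9 − w/7.
dL/dw = −1/(7) = -1/7.
At w = 42, L = 3, so ε = (dL/dw)·(w/L) = (-1/7)·(42/3) = -2.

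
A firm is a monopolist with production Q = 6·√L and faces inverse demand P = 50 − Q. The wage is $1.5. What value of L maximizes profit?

L* = 16

Marginal revenue from the inverse demand is MR = 50 − 2Q.
The marginal product is MP_L = 3·L^(-1/2).
A monopolist hires until marginal revenue product equals the wage: MR·MP_L = w.
At L, Q = 6·√L. Substituting and solving: (50 − 12·√L)·3·L^(-1/2) = 1.5 gives L = 16.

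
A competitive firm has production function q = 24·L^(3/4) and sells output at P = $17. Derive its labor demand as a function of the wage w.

L(w) = (306/w)^(4)

MP_L = (3/4)·24·L^(-1/4) = 18·L^(-1/4).
Setting P·MP_L = w: 306·L^(-1/4) = w.
Solving for L: L^(-1/4) = w/306, so L = (306/w)^(4).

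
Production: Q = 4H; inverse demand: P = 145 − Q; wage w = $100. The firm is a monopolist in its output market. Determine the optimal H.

Marginal revenue from the inverse demand is MR = 145 − 2Q.
The marginal product is MP_H = 4.
A monopolist hires until marginal revenue product equals the wage: MR·MP_H = w.
(145 − 8H)·4 = 100, so H = 15.

H* = 15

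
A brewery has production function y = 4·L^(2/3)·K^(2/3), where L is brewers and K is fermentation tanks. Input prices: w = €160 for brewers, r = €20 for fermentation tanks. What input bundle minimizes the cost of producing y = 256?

Cost minimization requires the marginal rate of technical substitution to equal the input-price ratio: MP_L/MP_K = w/r.
Here MP_L/MP_K = (2/3)·(K/L)/(2/3) = (K/L). Setting this equal to 160/20 = 8 gives K = 8L.
Substituting into y = 256: 4·L^(2/3)·(8L)^(2/3) = 256.
Solving, L = 8 and K = 64.

L* = 8, K* = 64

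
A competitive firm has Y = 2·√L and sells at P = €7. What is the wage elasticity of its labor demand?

ε = -2

MP_L = (1/2)·2·L^(-1/2), so P·MP_L = w gives 7·L^(-1/2) = w.
Solving, L(w) = (7/w)^(2). This is a constant-elasticity form: L ∝ w^(−2), so ε = −2.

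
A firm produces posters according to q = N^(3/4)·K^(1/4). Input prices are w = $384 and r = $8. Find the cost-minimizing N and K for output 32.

N* = 16, K* = 256

Cost minimization requires the marginal rate of technical substitution to equal the input-price ratio: MP_N/MP_K = w/r.
Here MP_N/MP_K = (3/4)·(K/N)/(1/4) = 3·(K/N). Setting this equal to 384/8 = 48 gives K = 16N.
Substituting into q = 32: N^(3/4)·(16N)^(1/4) = 32.
Solving, N = 16 and K = 256.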